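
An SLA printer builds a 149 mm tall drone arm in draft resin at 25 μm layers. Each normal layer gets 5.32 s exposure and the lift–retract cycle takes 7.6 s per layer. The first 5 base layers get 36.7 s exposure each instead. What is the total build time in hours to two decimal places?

21.43 hours

Layer count = ceil(149 / 0.025) = 5960.
Base layers = 5 × (36.7 + 7.6) = 221.5 s.
Remaining layers: 5955 × (5.32 + 7.6) → 76938.6 s.
Total = 221.5 + 76938.6 = 77160.1 s = 21.43 hours.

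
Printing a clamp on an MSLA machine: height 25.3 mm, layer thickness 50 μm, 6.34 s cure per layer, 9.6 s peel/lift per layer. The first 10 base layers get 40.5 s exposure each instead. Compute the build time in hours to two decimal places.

2.34 hours

Layers = ⌈25.3/0.05⌉ = 506.
Burn-in layers: 10 × (40.5 + 9.6) → 501 s.
Normal layers: 496 × (6.34 + 9.6) → 7906.24 s.
Total = 501 + 7906.24 = 8407.24 s = 2.34 hours.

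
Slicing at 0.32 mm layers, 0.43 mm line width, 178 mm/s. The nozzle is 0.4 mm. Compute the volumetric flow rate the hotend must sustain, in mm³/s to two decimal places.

24.49

Extrusion cross-section = 0.32 × 0.43 = 0.1376 mm².
Q = v·A = 178 × 0.1376 = 24.49 mm³/s.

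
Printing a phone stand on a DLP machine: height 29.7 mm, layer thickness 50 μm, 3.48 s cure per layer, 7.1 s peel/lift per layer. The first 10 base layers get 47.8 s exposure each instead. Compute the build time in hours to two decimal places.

Layer count = ceil(29.7 / 0.05) = 594.
Burn-in layers = 10 × (47.8 + 7.1) = 549 s.
Normal layers = 584 × (3.48 + 7.1), so 6178.72 s.
Sum: 549 + 6178.72 = 6727.72 s → 1.87 hours.

1.87 hours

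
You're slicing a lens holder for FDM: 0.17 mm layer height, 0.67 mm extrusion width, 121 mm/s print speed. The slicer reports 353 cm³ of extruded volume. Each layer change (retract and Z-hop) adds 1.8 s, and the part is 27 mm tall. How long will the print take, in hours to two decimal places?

Line area: 0.17 × 0.67 → 0.1139 mm².
Toolpath length = 353 cm³ / 0.1139 mm² = 353000 / 0.1139 = 3099209.8 mm.
Extrusion time = 3099209.8 / 121, so 25613.3 s.
Number of layers: 27 / 0.17 → 159 (rounded up).
Layer-change overhead = 159 × 1.8 = 286.2 s.
Total = 25613.3 + 286.2 = 25899.5 s = 7.19 hours.

7.19 hours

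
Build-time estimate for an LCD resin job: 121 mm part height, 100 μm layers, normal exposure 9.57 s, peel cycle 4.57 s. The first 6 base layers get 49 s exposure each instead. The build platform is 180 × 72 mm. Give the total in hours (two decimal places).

4.82 hours

Layer count = ceil(121 / 0.1) = 1210.
Bottom layers = 6 × (49 + 4.57), so 321.42 s.
Normal layers: 1204 × (9.57 + 4.57) → 17024.56 s.
Total = 321.42 + 17024.56 = 17345.98 s = 4.82 hours.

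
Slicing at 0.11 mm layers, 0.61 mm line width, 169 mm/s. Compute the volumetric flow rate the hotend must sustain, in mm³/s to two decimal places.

Bead cross-section = 0.11 × 0.61 = 0.0671 mm².
Q = v·A = 169 × 0.0671 = 11.34 mm³/s.

11.34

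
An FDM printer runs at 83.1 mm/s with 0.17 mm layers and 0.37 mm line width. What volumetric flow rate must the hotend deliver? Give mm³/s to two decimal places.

5.23

Extrusion cross-section: 0.17 × 0.37 → 0.0629 mm².
Volumetric flow = 83.1 × 0.0629 = 5.23 mm³/s.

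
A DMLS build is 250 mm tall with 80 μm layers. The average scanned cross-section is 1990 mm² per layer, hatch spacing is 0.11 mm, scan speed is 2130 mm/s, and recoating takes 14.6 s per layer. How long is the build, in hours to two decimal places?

20.05 hours

Number of layers: 250 / 0.08 → 3125 (rounded up).
Hatch length per layer: 1990 / 0.11 → 18090.9 mm.
Per-layer scan time = 18090.9 / 2130, so 8.4934 s.
Per-layer time: 8.4934 + 14.6 → 23.0934 s.
3125 layers × 23.0934 s/layer = 72166.875 s, i.e. 20.05 hours.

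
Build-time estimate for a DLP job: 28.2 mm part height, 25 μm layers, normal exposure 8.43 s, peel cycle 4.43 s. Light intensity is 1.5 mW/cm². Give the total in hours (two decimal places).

Layer count = ceil(28.2 / 0.025) = 1128.
Cycle time: 8.43 + 4.43 → 12.86 s.
Build time: 1128 × 12.86 s = 14506.08 s, i.e. 4.03 hours.

4.03 hours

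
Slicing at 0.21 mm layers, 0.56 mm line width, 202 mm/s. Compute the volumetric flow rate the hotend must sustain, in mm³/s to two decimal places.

Extrusion cross-section = 0.21 × 0.56, so 0.1176 mm².
Volumetric flow = 202 × 0.1176 = 23.76 mm³/s.

23.76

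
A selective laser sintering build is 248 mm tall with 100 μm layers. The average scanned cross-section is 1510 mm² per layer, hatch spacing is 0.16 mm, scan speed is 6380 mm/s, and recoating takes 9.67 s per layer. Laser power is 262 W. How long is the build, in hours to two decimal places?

Layer count = ceil(248 / 0.1) = 2480.
Per-layer scan distance = 1510 / 0.16, so 9437.5 mm.
Scan time per layer = 9437.5 / 6380 = 1.4792 s.
Layer cycle = 1.4792 + 9.67 = 11.1492 s.
2480 layers × 11.1492 s/layer = 27650.016 s, i.e. 7.68 hours.

7.68 hours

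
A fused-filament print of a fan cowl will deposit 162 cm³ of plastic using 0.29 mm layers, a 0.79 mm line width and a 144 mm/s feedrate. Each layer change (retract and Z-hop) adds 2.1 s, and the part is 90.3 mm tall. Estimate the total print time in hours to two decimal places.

1.55 hours

Extrusion cross-section: 0.29 × 0.79 → 0.2291 mm².
Total extruded path = 162000/0.2291 = 707114.8 mm.
Time extruding = 707114.8 / 144 = 4910.5 s.
Layer count = ceil(90.3 / 0.29) = 312.
Non-print overhead = 312 × 2.1, so 655.2 s.
Altogether 4910.5 + 655.2 = 5565.7 s, i.e. 1.55 hours.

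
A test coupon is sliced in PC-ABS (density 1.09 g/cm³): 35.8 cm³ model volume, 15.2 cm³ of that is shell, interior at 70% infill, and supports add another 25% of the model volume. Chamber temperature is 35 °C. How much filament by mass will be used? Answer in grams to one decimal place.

42.0 g

Infill region = 35.8 − 15.2 = 20.6 cm³.
Deposited infill = 0.70 × 20.6, so 14.42 cm³.
Support = 0.25 × 35.8 = 8.95 cm³.
Total printed volume = 15.2 + 14.42 + 8.95, so 38.57 cm³.
Mass: 38.57 × 1.09 → 42.0413 g.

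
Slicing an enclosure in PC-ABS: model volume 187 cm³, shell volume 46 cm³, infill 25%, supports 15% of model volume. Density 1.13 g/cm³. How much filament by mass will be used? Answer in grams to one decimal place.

123.5 g

Interior volume: 187 − 46 → 141 cm³.
Deposited infill = 0.25 × 141, so 35.25 cm³.
Support = 0.15 × 187 = 28.05 cm³.
Total extruded = 46 + 35.25 + 28.05 = 109.3 cm³.
Mass = 109.3 × 1.13 = 123.509 g.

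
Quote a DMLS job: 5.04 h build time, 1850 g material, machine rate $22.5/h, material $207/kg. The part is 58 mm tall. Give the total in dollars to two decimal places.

$496.35

Time charge: 22.5 × 5.04 → $113.40.
Feedstock cost = 207 × 1850/1000 = $382.95.
Total = 113.40 + 382.95 = $496.35.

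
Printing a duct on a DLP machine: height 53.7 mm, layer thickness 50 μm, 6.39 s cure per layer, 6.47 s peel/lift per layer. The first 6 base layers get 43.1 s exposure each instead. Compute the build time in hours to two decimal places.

Number of layers: 53.7 / 0.05 → 1074 (rounded up).
Bottom layers: 6 × (43.1 + 6.47) → 297.42 s.
Remaining layers = 1068 × (6.39 + 6.47) = 13734.48 s.
Total = 297.42 + 13734.48 = 14031.9 s = 3.90 hours.

3.90 hours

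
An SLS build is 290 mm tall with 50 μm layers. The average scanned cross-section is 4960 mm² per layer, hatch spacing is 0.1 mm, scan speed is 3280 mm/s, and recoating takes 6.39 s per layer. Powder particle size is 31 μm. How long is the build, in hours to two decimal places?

Number of layers: 290 / 0.05 → 5800 (rounded up).
Hatch length per layer: 4960 / 0.1 → 49600 mm.
Scan time per layer = 49600 / 3280 = 15.122 s.
Time per layer = 15.122 + 6.39 = 21.512 s.
Total: 5800 × 21.512 s = 124769.6 s → 34.66 hours.

34.66 hours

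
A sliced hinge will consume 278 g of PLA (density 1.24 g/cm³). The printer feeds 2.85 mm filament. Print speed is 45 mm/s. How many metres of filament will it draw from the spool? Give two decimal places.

35.14 m

Volume = 278 g / 1.24 g·cm⁻³ = 224.1935 cm³ = 224193.5 mm³.
A = π r² = π × 1.425² = 6.3794 mm².
Length = 224193.5 / 6.3794 = 35143.35 mm = 35.14 m.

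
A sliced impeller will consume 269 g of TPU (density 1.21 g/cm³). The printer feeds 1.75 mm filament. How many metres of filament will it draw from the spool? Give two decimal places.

Extruded volume: 269/1.21 = 222.314 cm³ (222314 mm³).
A = π r² = π × 0.875² = 2.4053 mm².
L = V/A = 222314/2.4053 = 92426.72 mm → 92.43 m.

92.43 m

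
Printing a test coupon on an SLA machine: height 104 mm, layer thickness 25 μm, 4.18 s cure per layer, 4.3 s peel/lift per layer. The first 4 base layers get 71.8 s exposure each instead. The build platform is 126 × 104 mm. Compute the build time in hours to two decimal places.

9.87 hours

Layers = ⌈104/0.025⌉ = 4160.
Burn-in layers = 4 × (71.8 + 4.3), so 304.4 s.
Remaining layers: 4156 × (4.18 + 4.3) → 35242.88 s.
Sum: 304.4 + 35242.88 = 35547.28 s → 9.87 hours.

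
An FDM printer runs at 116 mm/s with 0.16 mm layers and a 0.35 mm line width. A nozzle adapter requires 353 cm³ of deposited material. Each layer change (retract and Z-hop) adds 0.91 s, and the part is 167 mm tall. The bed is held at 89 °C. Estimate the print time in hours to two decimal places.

15.36 hours

Line area = 0.16 × 0.35, so 0.056 mm².
Toolpath length = 353 cm³ / 0.056 mm² = 353000 / 0.056 = 6303571.4 mm.
Time extruding: 6303571.4 / 116 → 54341.1 s.
Number of layers: 167 / 0.16 → 1044 (rounded up).
Layer-change overhead = 1044 × 0.91, so 950.04 s.
Altogether 54341.1 + 950.04 = 55291.14 s, i.e. 15.36 hours.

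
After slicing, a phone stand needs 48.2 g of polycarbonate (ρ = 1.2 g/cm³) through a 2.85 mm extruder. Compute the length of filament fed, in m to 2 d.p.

6.30 m

Volume = 48.2 g / 1.2 g·cm⁻³ = 40.1667 cm³ = 40166.7 mm³.
A = π r² = π × 1.425² = 6.3794 mm².
Length = 40166.7 / 6.3794 = 6296.31 mm = 6.30 m.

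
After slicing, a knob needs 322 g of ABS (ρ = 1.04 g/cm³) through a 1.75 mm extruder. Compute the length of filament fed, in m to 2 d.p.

Extruded volume: 322/1.04 = 309.6154 cm³ (309615.4 mm³).
A = π r² = π × 0.875² = 2.4053 mm².
L = V/A = 309615.4/2.4053 = 128722.16 mm → 128.72 m.

128.72 m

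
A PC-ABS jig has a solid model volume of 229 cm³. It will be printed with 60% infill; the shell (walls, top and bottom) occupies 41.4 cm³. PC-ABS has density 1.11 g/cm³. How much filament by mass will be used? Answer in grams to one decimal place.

170.9 g

Infill region: 229 − 41.4 → 187.6 cm³.
Infill deposited = 0.60 × 187.6 = 112.56 cm³.
Total extruded: 41.4 + 112.56 → 153.96 cm³.
Mass = 153.96 × 1.11 = 170.8956 g.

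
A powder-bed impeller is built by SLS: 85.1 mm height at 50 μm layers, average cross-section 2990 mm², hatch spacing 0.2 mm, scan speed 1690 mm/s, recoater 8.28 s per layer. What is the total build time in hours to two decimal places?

8.10 hours

Layer count = ceil(85.1 / 0.05) = 1702.
Scan path per layer: 2990 / 0.2 → 14950 mm.
Scan time per layer: 14950 / 1690 → 8.8462 s.
Layer cycle = 8.8462 + 8.28, so 17.1262 s.
Total: 1702 × 17.1262 s = 29148.7924 s → 8.10 hours.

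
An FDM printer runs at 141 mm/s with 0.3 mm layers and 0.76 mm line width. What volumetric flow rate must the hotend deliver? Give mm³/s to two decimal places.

Extrusion cross-section = 0.3 × 0.76 = 0.228 mm².
Q = v·A = 141 × 0.228 = 32.15 mm³/s.

32.15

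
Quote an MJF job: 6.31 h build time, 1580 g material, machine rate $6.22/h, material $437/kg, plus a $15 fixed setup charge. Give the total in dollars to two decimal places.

Time charge = 6.22 × 6.31, so $39.2482.
Material charge = 437 × 1580/1000, so $690.46.
Total = 39.2482 + 690.46 + 15 = 744.7082 ≈ $744.71.

$744.71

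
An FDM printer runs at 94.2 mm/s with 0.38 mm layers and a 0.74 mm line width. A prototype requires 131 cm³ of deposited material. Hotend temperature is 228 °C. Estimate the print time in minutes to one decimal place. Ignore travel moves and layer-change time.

Line area = 0.38 × 0.74, so 0.2812 mm².
Path length: 131000 mm³ / 0.2812 mm² → 465860.6 mm.
Print-move time: 465860.6 / 94.2 → 4945.4 s.
Converting: 4945.4 s = 82.4 minutes.

82.4 minutes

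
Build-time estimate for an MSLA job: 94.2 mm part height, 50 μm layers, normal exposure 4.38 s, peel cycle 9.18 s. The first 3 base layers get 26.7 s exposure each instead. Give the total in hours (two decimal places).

Layer count = ceil(94.2 / 0.05) = 1884.
Base layers = 3 × (26.7 + 9.18), so 107.64 s.
Regular layers = 1881 × (4.38 + 9.18), so 25506.36 s.
Total = 107.64 + 25506.36 = 25614 s = 7.12 hours.

7.12 hours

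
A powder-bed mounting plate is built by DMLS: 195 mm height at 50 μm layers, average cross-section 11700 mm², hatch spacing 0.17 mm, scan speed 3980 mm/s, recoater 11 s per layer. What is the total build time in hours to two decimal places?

30.65 hours

Layers = ⌈195/0.05⌉ = 3900.
Scan path per layer = 11700 / 0.17, so 68823.5 mm.
Per-layer scan time = 68823.5 / 3980 = 17.2923 s.
Per-layer time = 17.2923 + 11, so 28.2923 s.
Build time = 3900 × 28.2923 = 110339.97 s = 30.65 hours.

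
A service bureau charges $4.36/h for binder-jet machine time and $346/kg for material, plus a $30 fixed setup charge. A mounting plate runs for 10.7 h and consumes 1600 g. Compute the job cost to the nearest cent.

$630.25

Machine cost = 4.36 × 10.7 = $46.652.
Material cost: 346 × 1600/1000 → $553.60.
Total = 46.652 + 553.60 + 30 = 630.252 ≈ $630.25.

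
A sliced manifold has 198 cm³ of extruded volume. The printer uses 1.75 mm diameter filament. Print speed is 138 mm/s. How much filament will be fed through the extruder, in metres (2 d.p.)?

Cross-section of 1.75 mm filament: π·(1.75/2)² = 2.4053 mm².
L = 198000 mm³ / 2.4053 mm² = 82318.21 mm, i.e. 82.32 m.

82.32 m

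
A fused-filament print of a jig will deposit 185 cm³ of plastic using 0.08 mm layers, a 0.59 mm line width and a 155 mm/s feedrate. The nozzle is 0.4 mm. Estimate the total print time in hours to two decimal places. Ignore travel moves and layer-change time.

Extrusion cross-section = 0.08 × 0.59, so 0.0472 mm².
Path length: 185000 mm³ / 0.0472 mm² → 3919491.5 mm.
Extrusion time = 3919491.5 / 155 = 25287 s.
In the requested units: 25287 s = 7.02 hours.

7.02 hours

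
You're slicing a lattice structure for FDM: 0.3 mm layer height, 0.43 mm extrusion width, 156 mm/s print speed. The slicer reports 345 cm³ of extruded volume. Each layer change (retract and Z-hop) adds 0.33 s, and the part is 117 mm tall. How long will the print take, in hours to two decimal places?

4.80 hours

Bead cross-section = 0.3 × 0.43, so 0.129 mm².
Path length: 345000 mm³ / 0.129 mm² → 2674418.6 mm.
Print-move time = 2674418.6 / 156, so 17143.7 s.
Layer count = ceil(117 / 0.3) = 390.
Layer-change overhead = 390 × 0.33 = 128.7 s.
Altogether 17143.7 + 128.7 = 17272.4 s, i.e. 4.80 hours.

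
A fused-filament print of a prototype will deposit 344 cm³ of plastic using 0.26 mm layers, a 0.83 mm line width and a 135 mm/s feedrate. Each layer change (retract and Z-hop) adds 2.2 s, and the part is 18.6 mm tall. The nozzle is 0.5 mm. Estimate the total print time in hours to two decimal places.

3.32 hours

Bead cross-section = 0.26 × 0.83, so 0.2158 mm².
Toolpath length = 344 cm³ / 0.2158 mm² = 344000 / 0.2158 = 1594068.6 mm.
Print-move time = 1594068.6 / 135 = 11807.9 s.
Layers = ⌈18.6/0.26⌉ = 72.
Z-hop total = 72 × 2.2 = 158.4 s.
Altogether 11807.9 + 158.4 = 11966.3 s, i.e. 3.32 hours.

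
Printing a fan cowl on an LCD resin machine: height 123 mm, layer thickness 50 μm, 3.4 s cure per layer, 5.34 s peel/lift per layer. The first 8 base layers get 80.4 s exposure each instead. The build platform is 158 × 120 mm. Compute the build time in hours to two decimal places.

6.14 hours

Number of layers: 123 / 0.05 → 2460 (rounded up).
Bottom layers = 8 × (80.4 + 5.34) = 685.92 s.
Remaining layers = 2452 × (3.4 + 5.34), so 21430.48 s.
Sum: 685.92 + 21430.48 = 22116.4 s → 6.14 hours.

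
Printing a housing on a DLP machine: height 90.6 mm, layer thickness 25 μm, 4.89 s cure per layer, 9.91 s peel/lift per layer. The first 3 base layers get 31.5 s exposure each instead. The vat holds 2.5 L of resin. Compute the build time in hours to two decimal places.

Layers = ⌈90.6/0.025⌉ = 3624.
Bottom layers = 3 × (31.5 + 9.91) = 124.23 s.
Regular layers: 3621 × (4.89 + 9.91) → 53590.8 s.
Sum: 124.23 + 53590.8 = 53715.03 s → 14.92 hours.

14.92 hours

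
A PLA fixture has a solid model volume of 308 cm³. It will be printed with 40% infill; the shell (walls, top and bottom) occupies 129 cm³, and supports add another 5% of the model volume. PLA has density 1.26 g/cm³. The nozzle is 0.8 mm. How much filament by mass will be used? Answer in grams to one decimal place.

Volume inside the shell = 308 − 129 = 179 cm³.
Infill volume: 0.40 × 179 → 71.6 cm³.
Support = 0.05 × 308 = 15.4 cm³.
Total printed volume = 129 + 71.6 + 15.4, so 216 cm³.
Mass = 216 × 1.26 = 272.16 g.

272.2 g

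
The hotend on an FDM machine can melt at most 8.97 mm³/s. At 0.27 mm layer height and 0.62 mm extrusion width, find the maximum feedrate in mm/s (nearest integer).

Bead cross-section = 0.27 × 0.62, so 0.1674 mm².
v_max = Q/A = 8.97/0.1674 = 53.58 mm/s → 54 mm/s.

54 mm/s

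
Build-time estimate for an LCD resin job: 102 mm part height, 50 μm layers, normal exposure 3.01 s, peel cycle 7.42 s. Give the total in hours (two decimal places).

Layer count = ceil(102 / 0.05) = 2040.
Cycle time = 3.01 + 7.42, so 10.43 s.
Build time: 2040 × 10.43 s = 21277.2 s, i.e. 5.91 hours.

5.91 hours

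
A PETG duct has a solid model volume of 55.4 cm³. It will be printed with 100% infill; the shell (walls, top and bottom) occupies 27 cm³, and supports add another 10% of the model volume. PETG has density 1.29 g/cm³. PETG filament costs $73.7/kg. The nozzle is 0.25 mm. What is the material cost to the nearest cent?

$5.79

Interior volume = 55.4 − 27 = 28.4 cm³.
Deposited infill = 1.00 × 28.4, so 28.4 cm³.
Support: 0.10 × 55.4 → 5.54 cm³.
Deposited volume = 27 + 28.4 + 5.54 = 60.94 cm³.
Mass = 60.94 × 1.29, so 78.6126 g.
Cost = 78.6126 g / 1000 × $73.7/kg = $5.79.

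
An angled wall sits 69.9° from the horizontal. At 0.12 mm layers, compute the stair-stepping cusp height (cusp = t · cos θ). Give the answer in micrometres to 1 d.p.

h_c = t·cos θ = 0.12 × 0.3437 = 0.041244 mm (41.2 μm).

41.2 μm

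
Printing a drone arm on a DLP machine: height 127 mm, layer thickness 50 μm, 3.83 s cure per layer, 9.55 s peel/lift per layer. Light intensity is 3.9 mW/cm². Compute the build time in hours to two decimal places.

9.44 hours

Number of layers: 127 / 0.05 → 2540 (rounded up).
Cycle time = 3.83 + 9.55, so 13.38 s.
Total = 2540 × 13.38 = 33985.2 s = 9.44 hours.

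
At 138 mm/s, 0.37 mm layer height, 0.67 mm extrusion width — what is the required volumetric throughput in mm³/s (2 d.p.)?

Bead cross-section = 0.37 × 0.67, so 0.2479 mm².
Q = v·A = 138 × 0.2479 = 34.21 mm³/s.

34.21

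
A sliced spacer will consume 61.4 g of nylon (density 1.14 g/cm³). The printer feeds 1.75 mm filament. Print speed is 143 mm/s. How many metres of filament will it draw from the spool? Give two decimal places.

Extruded volume: 61.4/1.14 = 53.8596 cm³ (53859.6 mm³).
Cross-section of 1.75 mm filament: π·(1.75/2)² = 2.4053 mm².
Length = 53859.6 / 2.4053 = 22392.05 mm = 22.39 m.

22.39 m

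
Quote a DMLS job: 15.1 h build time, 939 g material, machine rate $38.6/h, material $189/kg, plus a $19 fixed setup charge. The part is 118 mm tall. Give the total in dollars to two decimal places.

Machine-time cost = 38.6 × 15.1, so $582.86.
Material charge = 189 × 939/1000, so $177.471.
Adding setup: 582.86 + 177.471 + 19 → 779.331 ≈ $779.33.

$779.33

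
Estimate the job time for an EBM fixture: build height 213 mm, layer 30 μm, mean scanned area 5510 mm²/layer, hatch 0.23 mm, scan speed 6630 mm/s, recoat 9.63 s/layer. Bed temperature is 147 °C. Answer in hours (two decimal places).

Number of layers: 213 / 0.03 → 7100 (rounded up).
Hatch length per layer = 5510 / 0.23 = 23956.5 mm.
Per-layer scan time: 23956.5 / 6630 → 3.6133 s.
Layer cycle: 3.6133 + 9.63 → 13.2433 s.
Total: 7100 × 13.2433 s = 94027.43 s → 26.12 hours.

26.12 hours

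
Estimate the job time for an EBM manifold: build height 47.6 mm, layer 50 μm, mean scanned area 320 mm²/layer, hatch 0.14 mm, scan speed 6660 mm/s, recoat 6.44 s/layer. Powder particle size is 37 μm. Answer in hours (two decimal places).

1.79 hours

Number of layers: 47.6 / 0.05 → 952 (rounded up).
Per-layer scan distance = 320 / 0.14 = 2285.7 mm.
Beam time per layer = 2285.7 / 6660, so 0.3432 s.
Time per layer: 0.3432 + 6.44 → 6.7832 s.
Build time = 952 × 6.7832 = 6457.6064 s = 1.79 hours.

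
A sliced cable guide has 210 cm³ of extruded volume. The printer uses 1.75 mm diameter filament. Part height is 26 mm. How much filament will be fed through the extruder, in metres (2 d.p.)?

87.31 m

Cross-section of 1.75 mm filament: π·(1.75/2)² = 2.4053 mm².
Length = 210 cm³ / 2.4053 mm² = 210000 / 2.4053 = 87307.2 mm = 87.31 m.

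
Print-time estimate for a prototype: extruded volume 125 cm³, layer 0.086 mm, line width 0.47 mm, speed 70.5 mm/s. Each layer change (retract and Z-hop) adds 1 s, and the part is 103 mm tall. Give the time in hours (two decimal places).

Extrusion cross-section = 0.086 × 0.47, so 0.04042 mm².
Path length: 125000 mm³ / 0.04042 mm² → 3092528.5 mm.
Print-move time = 3092528.5 / 70.5, so 43865.7 s.
Number of layers: 103 / 0.086 → 1198 (rounded up).
Non-print overhead = 1198 × 1 = 1198 s.
Total = 43865.7 + 1198 = 45063.7 s = 12.52 hours.

12.52 hours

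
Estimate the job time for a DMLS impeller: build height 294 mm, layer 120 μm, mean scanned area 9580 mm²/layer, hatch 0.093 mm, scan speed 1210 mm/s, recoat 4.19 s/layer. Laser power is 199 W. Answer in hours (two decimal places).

60.79 hours

Layer count = ceil(294 / 0.12) = 2450.
Hatch length per layer = 9580 / 0.093 = 103010.8 mm.
Per-layer scan time: 103010.8 / 1210 → 85.1329 s.
Time per layer: 85.1329 + 4.19 → 89.3229 s.
2450 layers × 89.3229 s/layer = 218841.105 s, i.e. 60.79 hours.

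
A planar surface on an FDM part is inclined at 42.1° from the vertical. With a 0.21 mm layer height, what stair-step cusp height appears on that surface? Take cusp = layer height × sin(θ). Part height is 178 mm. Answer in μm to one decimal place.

h_c = t·sin θ = 0.21 × 0.6704 = 0.140784 mm (140.8 μm).

140.8 μm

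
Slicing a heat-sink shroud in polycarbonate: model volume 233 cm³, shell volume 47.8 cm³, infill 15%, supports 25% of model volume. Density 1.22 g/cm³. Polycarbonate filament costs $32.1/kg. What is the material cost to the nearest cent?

Volume inside the shell = 233 − 47.8 = 185.2 cm³.
Deposited infill: 0.15 × 185.2 → 27.78 cm³.
Support: 0.25 × 233 → 58.25 cm³.
Total extruded = 47.8 + 27.78 + 58.25, so 133.83 cm³.
Mass = 133.83 × 1.22, so 163.2726 g.
At $32.1/kg: 163.2726/1000 × 32.1 = $5.24.

$5.24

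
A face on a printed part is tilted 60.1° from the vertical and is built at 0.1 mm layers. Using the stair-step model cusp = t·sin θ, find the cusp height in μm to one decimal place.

h_c = t·sin θ = 0.1 × 0.8669 = 0.08669 mm (86.7 μm).

86.7 μm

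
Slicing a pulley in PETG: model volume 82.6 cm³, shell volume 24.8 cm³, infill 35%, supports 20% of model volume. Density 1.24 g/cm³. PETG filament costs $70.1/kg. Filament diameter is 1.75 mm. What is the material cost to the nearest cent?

$5.35

Volume inside the shell = 82.6 − 24.8, so 57.8 cm³.
Infill volume = 0.35 × 57.8 = 20.23 cm³.
Support = 0.20 × 82.6, so 16.52 cm³.
Deposited volume = 24.8 + 20.23 + 16.52 = 61.55 cm³.
Mass = 61.55 × 1.24, so 76.322 g.
At $70.1/kg: 76.322/1000 × 70.1 = $5.35.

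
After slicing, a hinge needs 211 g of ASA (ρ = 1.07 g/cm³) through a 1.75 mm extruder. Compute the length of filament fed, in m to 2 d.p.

81.98 m

Volume = 211 g / 1.07 g·cm⁻³ = 197.1963 cm³ = 197196.3 mm³.
Cross-section of 1.75 mm filament: π·(1.75/2)² = 2.4053 mm².
Length = 197196.3 / 2.4053 = 81984.08 mm = 81.98 m.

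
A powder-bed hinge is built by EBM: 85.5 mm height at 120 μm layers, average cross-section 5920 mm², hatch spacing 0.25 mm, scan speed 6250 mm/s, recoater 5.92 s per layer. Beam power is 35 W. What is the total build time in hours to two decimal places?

1.92 hours

Number of layers: 85.5 / 0.12 → 713 (rounded up).
Scan path per layer: 5920 / 0.25 → 23680 mm.
Beam time per layer = 23680 / 6250 = 3.7888 s.
Layer cycle = 3.7888 + 5.92, so 9.7088 s.
713 layers × 9.7088 s/layer = 6922.3744 s, i.e. 1.92 hours.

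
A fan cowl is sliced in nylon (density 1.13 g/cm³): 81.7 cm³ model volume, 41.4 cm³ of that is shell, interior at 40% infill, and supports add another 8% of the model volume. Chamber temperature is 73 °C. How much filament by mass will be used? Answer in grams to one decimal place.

Interior volume = 81.7 − 41.4, so 40.3 cm³.
Infill deposited = 0.40 × 40.3, so 16.12 cm³.
Support = 0.08 × 81.7, so 6.536 cm³.
Total printed volume: 41.4 + 16.12 + 6.536 → 64.056 cm³.
Mass: 64.056 × 1.13 → 72.38328 g.

72.4 g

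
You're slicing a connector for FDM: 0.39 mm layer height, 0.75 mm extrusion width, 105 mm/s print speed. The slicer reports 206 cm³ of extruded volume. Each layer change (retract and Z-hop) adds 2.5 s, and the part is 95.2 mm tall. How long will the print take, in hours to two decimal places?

2.03 hours

Line area = 0.39 × 0.75 = 0.2925 mm².
Total extruded path = 206000/0.2925 = 704273.5 mm.
Time extruding: 704273.5 / 105 → 6707.4 s.
Layer count = ceil(95.2 / 0.39) = 245.
Non-print overhead = 245 × 2.5, so 612.5 s.
Total = 6707.4 + 612.5 = 7319.9 s = 2.03 hours.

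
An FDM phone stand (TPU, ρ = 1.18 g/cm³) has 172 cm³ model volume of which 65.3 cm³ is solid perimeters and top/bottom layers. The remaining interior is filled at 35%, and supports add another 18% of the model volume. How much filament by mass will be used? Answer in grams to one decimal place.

157.7 g

Interior volume = 172 − 65.3, so 106.7 cm³.
Infill deposited: 0.35 × 106.7 → 37.345 cm³.
Support = 0.18 × 172 = 30.96 cm³.
Total printed volume = 65.3 + 37.345 + 30.96, so 133.605 cm³.
Mass = 133.605 × 1.18, so 157.6539 g.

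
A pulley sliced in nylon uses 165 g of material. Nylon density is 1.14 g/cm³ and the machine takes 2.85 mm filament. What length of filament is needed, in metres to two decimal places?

Volume = 165 g / 1.14 g·cm⁻³ = 144.7368 cm³ = 144736.8 mm³.
A = π r² = π × 1.425² = 6.3794 mm².
L = V/A = 144736.8/6.3794 = 22688.15 mm → 22.69 m.

22.69 m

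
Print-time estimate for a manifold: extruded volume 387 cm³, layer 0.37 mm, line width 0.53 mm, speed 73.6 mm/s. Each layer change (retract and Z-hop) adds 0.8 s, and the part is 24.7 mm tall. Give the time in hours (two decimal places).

Bead cross-section: 0.37 × 0.53 → 0.1961 mm².
Total extruded path = 387000/0.1961 = 1973482.9 mm.
Extrusion time = 1973482.9 / 73.6, so 26813.6 s.
Layer count = ceil(24.7 / 0.37) = 67.
Z-hop total: 67 × 0.8 → 53.6 s.
Total = 26813.6 + 53.6 = 26867.2 s = 7.46 hours.

7.46 hours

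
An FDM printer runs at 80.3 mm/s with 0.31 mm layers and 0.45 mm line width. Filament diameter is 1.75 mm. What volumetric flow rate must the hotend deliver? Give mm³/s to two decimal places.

Extrusion cross-section = 0.31 × 0.45, so 0.1395 mm².
Q = v·A = 80.3 × 0.1395 = 11.20 mm³/s.

11.20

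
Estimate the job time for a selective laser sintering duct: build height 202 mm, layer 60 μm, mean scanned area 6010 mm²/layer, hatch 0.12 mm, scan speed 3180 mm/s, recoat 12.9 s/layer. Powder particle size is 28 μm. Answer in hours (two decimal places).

Layers = ⌈202/0.06⌉ = 3367.
Scan path per layer = 6010 / 0.12 = 50083.3 mm.
Laser time per layer: 50083.3 / 3180 → 15.7495 s.
Layer cycle = 15.7495 + 12.9 = 28.6495 s.
3367 layers × 28.6495 s/layer = 96462.8665 s, i.e. 26.80 hours.

26.80 hours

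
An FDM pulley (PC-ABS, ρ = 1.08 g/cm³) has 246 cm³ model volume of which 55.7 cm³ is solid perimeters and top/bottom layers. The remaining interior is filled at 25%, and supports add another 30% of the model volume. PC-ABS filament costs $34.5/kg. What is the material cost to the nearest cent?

$6.60

Interior volume = 246 − 55.7 = 190.3 cm³.
Deposited infill: 0.25 × 190.3 → 47.575 cm³.
Support: 0.30 × 246 → 73.8 cm³.
Total printed volume = 55.7 + 47.575 + 73.8, so 177.075 cm³.
Mass: 177.075 × 1.08 → 191.241 g.
Cost = 191.241 g / 1000 × $34.5/kg = $6.60.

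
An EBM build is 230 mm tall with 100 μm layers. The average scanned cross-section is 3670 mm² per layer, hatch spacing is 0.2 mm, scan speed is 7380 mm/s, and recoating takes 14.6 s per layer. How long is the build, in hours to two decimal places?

Layer count = ceil(230 / 0.1) = 2300.
Per-layer scan distance: 3670 / 0.2 → 18350 mm.
Beam time per layer = 18350 / 7380, so 2.4864 s.
Layer cycle = 2.4864 + 14.6, so 17.0864 s.
Total: 2300 × 17.0864 s = 39298.72 s → 10.92 hours.

10.92 hours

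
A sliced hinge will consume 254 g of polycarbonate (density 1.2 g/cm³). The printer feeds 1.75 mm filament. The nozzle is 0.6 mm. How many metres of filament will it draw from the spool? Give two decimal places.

88.00 m

Extruded volume: 254/1.2 = 211.6667 cm³ (211666.7 mm³).
Cross-section of 1.75 mm filament: π·(1.75/2)² = 2.4053 mm².
Length = 211666.7 / 2.4053 = 88000.12 mm = 88.00 m.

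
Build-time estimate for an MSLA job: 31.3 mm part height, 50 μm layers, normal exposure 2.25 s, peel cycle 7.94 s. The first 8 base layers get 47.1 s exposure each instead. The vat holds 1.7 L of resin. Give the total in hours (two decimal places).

1.87 hours

Number of layers: 31.3 / 0.05 → 626 (rounded up).
Base layers = 8 × (47.1 + 7.94) = 440.32 s.
Remaining layers = 618 × (2.25 + 7.94) = 6297.42 s.
Total = 440.32 + 6297.42 = 6737.74 s = 1.87 hours.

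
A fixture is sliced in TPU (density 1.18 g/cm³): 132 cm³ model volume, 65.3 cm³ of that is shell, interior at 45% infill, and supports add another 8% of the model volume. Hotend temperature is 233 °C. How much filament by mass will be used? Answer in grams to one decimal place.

124.9 g

Infill region = 132 − 65.3, so 66.7 cm³.
Infill volume = 0.45 × 66.7 = 30.015 cm³.
Support = 0.08 × 132 = 10.56 cm³.
Total extruded = 65.3 + 30.015 + 10.56 = 105.875 cm³.
Mass = 105.875 × 1.18, so 124.9325 g.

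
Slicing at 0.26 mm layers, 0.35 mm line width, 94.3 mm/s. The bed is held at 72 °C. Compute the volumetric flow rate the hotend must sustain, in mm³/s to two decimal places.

A = 0.26 × 0.35 = 0.091 mm².
Volumetric flow = 94.3 × 0.091 = 8.58 mm³/s.

8.58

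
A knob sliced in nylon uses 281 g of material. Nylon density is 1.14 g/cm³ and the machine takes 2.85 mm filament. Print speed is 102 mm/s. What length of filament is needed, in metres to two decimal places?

Volume = 281 g / 1.14 g·cm⁻³ = 246.4912 cm³ = 246491.2 mm³.
Cross-section of 2.85 mm filament: π·(2.85/2)² = 6.3794 mm².
Length = 246491.2 / 6.3794 = 38638.62 mm = 38.64 m.

38.64 m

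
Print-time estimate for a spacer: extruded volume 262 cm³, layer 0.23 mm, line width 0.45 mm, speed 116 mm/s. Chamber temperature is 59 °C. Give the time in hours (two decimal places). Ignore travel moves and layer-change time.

6.06 hours

Extrusion cross-section = 0.23 × 0.45 = 0.1035 mm².
Toolpath length = 262 cm³ / 0.1035 mm² = 262000 / 0.1035 = 2531401 mm.
Print-move time = 2531401 / 116, so 21822.4 s.
21822.4 s = 6.06 hours.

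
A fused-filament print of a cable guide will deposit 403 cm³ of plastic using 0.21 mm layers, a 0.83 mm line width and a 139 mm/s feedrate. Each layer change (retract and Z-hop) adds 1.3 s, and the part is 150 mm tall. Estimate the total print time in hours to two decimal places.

Extrusion cross-section = 0.21 × 0.83 = 0.1743 mm².
Total extruded path = 403000/0.1743 = 2312105.6 mm.
Print-move time: 2312105.6 / 139 → 16633.9 s.
Layer count = ceil(150 / 0.21) = 715.
Layer-change overhead = 715 × 1.3, so 929.5 s.
Altogether 16633.9 + 929.5 = 17563.4 s, i.e. 4.88 hours.

4.88 hours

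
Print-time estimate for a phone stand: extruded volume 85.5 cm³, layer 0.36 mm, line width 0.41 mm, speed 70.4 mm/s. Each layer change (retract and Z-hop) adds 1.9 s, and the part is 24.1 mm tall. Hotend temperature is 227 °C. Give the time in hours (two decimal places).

2.32 hours

Bead cross-section = 0.36 × 0.41 = 0.1476 mm².
Path length: 85500 mm³ / 0.1476 mm² → 579268.3 mm.
Print-move time = 579268.3 / 70.4 = 8228.2 s.
Layer count = ceil(24.1 / 0.36) = 67.
Z-hop total: 67 × 1.9 → 127.3 s.
Altogether 8228.2 + 127.3 = 8355.5 s, i.e. 2.32 hours.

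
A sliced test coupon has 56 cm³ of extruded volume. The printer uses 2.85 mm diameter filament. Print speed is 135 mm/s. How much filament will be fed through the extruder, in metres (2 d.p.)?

Filament cross-section = π × (2.85/2)² = 6.3794 mm².
L = 56000 mm³ / 6.3794 mm² = 8778.26 mm, i.e. 8.78 m.

8.78 m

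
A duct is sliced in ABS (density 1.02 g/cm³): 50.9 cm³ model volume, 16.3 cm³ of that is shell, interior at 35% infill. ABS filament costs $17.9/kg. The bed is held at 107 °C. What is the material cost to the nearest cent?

$0.52

Infill region = 50.9 − 16.3 = 34.6 cm³.
Infill volume = 0.35 × 34.6, so 12.11 cm³.
Total extruded = 16.3 + 12.11 = 28.41 cm³.
Mass: 28.41 × 1.02 → 28.9782 g.
At $17.9/kg: 28.9782/1000 × 17.9 = $0.52.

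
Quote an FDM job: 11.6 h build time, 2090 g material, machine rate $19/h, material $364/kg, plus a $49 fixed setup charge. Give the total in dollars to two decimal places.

$1030.16

Machine-time cost = 19 × 11.6 = $220.40.
Material cost = 364 × 2090/1000 = $760.76.
Total = 220.40 + 760.76 + 49 = $1030.16.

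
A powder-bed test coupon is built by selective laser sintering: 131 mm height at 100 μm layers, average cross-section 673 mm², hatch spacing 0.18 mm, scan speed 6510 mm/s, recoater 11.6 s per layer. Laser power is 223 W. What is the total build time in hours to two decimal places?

Layers = ⌈131/0.1⌉ = 1310.
Hatch length per layer = 673 / 0.18, so 3738.9 mm.
Scan time per layer = 3738.9 / 6510, so 0.5743 s.
Time per layer: 0.5743 + 11.6 → 12.1743 s.
Build time = 1310 × 12.1743 = 15948.333 s = 4.43 hours.

4.43 hours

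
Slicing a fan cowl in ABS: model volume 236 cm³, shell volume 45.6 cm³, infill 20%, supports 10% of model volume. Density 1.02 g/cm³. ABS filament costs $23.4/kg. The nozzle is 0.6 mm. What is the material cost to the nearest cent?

$2.56

Interior volume: 236 − 45.6 → 190.4 cm³.
Infill volume = 0.20 × 190.4, so 38.08 cm³.
Support = 0.10 × 236, so 23.6 cm³.
Total extruded = 45.6 + 38.08 + 23.6, so 107.28 cm³.
Mass = 107.28 × 1.02 = 109.4256 g.
At $23.4/kg: 109.4256/1000 × 23.4 = $2.56.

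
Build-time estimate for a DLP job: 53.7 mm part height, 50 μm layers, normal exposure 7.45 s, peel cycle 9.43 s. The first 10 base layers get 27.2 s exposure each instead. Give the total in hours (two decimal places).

Layers = ⌈53.7/0.05⌉ = 1074.
Base layers = 10 × (27.2 + 9.43) = 366.3 s.
Regular layers: 1064 × (7.45 + 9.43) → 17960.32 s.
Total = 366.3 + 17960.32 = 18326.62 s = 5.09 hours.

5.09 hours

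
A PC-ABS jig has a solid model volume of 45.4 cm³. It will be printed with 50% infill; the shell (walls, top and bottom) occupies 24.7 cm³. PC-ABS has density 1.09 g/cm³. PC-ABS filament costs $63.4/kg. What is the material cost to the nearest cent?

$2.42

Interior volume = 45.4 − 24.7, so 20.7 cm³.
Infill volume = 0.50 × 20.7, so 10.35 cm³.
Total printed volume: 24.7 + 10.35 → 35.05 cm³.
Mass: 35.05 × 1.09 → 38.2045 g.
Cost = 38.2045 g / 1000 × $63.4/kg = $2.42.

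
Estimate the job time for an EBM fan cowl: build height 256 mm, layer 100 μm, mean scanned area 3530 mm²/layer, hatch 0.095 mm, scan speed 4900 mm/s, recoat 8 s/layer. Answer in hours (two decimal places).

Layers = ⌈256/0.1⌉ = 2560.
Scan path per layer: 3530 / 0.095 → 37157.9 mm.
Beam time per layer = 37157.9 / 4900 = 7.5832 s.
Time per layer = 7.5832 + 8 = 15.5832 s.
Total: 2560 × 15.5832 s = 39892.992 s → 11.08 hours.

11.08 hours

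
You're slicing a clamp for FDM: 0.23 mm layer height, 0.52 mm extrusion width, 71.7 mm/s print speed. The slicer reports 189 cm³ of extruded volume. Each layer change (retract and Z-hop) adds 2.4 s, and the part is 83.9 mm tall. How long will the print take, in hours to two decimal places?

Bead cross-section = 0.23 × 0.52 = 0.1196 mm².
Path length: 189000 mm³ / 0.1196 mm² → 1580267.6 mm.
Extrusion time: 1580267.6 / 71.7 → 22040 s.
Layers = ⌈83.9/0.23⌉ = 365.
Layer-change overhead = 365 × 2.4 = 876 s.
Altogether 22040 + 876 = 22916 s, i.e. 6.37 hours.

6.37 hours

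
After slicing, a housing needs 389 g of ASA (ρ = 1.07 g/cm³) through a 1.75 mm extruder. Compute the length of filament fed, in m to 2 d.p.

151.15 m

Volume = 389 g / 1.07 g·cm⁻³ = 363.5514 cm³ = 363551.4 mm³.
A = π r² = π × 0.875² = 2.4053 mm².
L = V/A = 363551.4/2.4053 = 151145.97 mm → 151.15 m.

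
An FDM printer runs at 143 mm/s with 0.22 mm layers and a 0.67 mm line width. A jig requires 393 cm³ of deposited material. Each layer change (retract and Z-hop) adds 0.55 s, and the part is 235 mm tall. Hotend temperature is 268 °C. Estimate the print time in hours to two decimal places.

5.34 hours

Bead cross-section = 0.22 × 0.67 = 0.1474 mm².
Toolpath length = 393 cm³ / 0.1474 mm² = 393000 / 0.1474 = 2666214.4 mm.
Extrusion time = 2666214.4 / 143, so 18644.9 s.
Layer count = ceil(235 / 0.22) = 1069.
Z-hop total: 1069 × 0.55 → 587.95 s.
Total = 18644.9 + 587.95 = 19232.85 s = 5.34 hours.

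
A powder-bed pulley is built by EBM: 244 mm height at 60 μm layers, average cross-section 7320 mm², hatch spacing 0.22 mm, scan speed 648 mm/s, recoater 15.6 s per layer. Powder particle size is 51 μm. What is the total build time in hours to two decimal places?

Layer count = ceil(244 / 0.06) = 4067.
Scan path per layer: 7320 / 0.22 → 33272.7 mm.
Per-layer scan time = 33272.7 / 648 = 51.3468 s.
Layer cycle: 51.3468 + 15.6 → 66.9468 s.
Build time = 4067 × 66.9468 = 272272.6356 s = 75.63 hours.

75.63 hours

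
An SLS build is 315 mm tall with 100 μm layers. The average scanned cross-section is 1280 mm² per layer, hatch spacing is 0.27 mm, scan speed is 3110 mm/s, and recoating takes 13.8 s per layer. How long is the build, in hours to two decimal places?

13.41 hours

Layers = ⌈315/0.1⌉ = 3150.
Scan path per layer = 1280 / 0.27 = 4740.7 mm.
Per-layer scan time = 4740.7 / 3110 = 1.5243 s.
Layer cycle = 1.5243 + 13.8, so 15.3243 s.
Total: 3150 × 15.3243 s = 48271.545 s → 13.41 hours.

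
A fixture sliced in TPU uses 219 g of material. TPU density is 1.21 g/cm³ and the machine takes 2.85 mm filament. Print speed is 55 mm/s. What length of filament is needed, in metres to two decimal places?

28.37 m

Extruded volume: 219/1.21 = 180.9917 cm³ (180991.7 mm³).
A = π r² = π × 1.425² = 6.3794 mm².
L = V/A = 180991.7/6.3794 = 28371.27 mm → 28.37 m.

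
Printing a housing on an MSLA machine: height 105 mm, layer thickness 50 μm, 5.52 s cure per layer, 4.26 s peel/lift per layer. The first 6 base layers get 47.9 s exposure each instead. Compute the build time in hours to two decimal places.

5.78 hours

Number of layers: 105 / 0.05 → 2100 (rounded up).
Burn-in layers = 6 × (47.9 + 4.26) = 312.96 s.
Normal layers = 2094 × (5.52 + 4.26) = 20479.32 s.
Total = 312.96 + 20479.32 = 20792.28 s = 5.78 hours.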